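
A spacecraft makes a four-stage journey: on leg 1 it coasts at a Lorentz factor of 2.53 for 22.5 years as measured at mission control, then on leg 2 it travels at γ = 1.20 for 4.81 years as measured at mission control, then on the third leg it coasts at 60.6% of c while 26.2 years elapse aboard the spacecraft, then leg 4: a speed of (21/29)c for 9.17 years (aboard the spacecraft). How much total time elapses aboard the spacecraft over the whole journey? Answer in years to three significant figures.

Leg 1: γ = 2.53; τ_1 = 22.5/2.530 = 8.893 years.
Leg 2: γ = 1.20; τ_2 = 4.81/1.200 = 4.008 years.
Leg 3: 26.2 years is already measured aboard the spacecraft.
Leg 4: 9.17 years is already measured aboard the spacecraft.
Total: 8.893 + 4.008 + 26.20 + 9.170 years.

τ = 48.3 years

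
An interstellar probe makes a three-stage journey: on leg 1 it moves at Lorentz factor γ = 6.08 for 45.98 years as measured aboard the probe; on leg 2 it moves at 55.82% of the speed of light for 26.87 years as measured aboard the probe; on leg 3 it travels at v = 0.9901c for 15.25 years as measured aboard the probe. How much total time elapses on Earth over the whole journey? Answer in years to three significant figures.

Leg 1: γ = 6.08; Δt_1 = 6.080 × 45.98 = 279.6 years.
Leg 2: β = 0.5582; γ = 1/√(1 − 0.5582²) = 1/√0.6884 = 1.205; Δt_2 = 1.205 × 26.87 = 32.38 years.
Leg 3: γ = 1/√(1 − 0.9901²) = 1/√0.01970 = 7.124; Δt_3 = 7.124 × 15.25 = 108.6 years.
Total: 279.6 + 32.38 + 108.6 years.

Δt = 421 years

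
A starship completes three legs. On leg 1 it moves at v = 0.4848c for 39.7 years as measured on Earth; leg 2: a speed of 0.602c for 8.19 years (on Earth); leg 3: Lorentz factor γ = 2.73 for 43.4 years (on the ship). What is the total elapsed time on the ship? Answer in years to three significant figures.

τ = 84.7 years

Leg 1: γ = 1/√(1 − 0.4848²) = 1/√0.7650 = 1.143; τ_1 = 39.7/1.143 = 34.72 years.
Leg 2: γ = 1/√(1 − 0.602²) = 1/√0.6376 = 1.252; τ_2 = 8.19/1.252 = 6.540 years.
Leg 3: 43.4 years is already measured on the ship.
Total: 34.72 + 6.540 + 43.40 years.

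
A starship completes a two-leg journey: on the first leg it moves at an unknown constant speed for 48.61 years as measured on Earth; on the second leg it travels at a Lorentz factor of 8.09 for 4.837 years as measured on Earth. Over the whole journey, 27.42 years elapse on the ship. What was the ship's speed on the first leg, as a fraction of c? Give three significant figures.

β = 0.834

Leg 1: speed unknown; τ_1 = 48.61/γ_1.
Leg 2: γ = 8.09; τ_2 = 4.837/8.090 = 0.5979 years.
Total proper time: τ_1 + 0.5979 = 27.42, so τ_1 = 27.42 − 0.5979 = 26.82 years.
γ_1 = 48.61/26.82 = 1.812; β = √(1 − 1/γ²) = √0.6955.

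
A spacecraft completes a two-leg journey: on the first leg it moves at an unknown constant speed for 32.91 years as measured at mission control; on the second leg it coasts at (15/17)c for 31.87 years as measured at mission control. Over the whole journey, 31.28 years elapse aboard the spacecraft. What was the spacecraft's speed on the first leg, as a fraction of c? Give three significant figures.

Leg 1: speed unknown; τ_1 = 32.91/γ_1.
Leg 2: γ = 1/√(1 − (15/17)²) = 17/8 = 2.125; τ_2 = 31.87/2.125 = 15.00 years.
Total proper time: τ_1 + 15.00 = 31.28, so τ_1 = 31.28 − 15.00 = 16.28 years.
γ_1 = 32.91/16.28 = 2.021; β = √(1 − 1/γ²) = √0.7552.

β = 0.869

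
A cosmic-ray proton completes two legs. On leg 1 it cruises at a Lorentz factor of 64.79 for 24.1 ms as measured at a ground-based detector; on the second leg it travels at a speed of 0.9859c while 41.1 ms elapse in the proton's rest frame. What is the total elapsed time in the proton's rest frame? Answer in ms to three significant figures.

Leg 1: γ = 64.79; τ_1 = 24.1/64.79 = 0.3720 ms.
Leg 2: 41.1 ms is already measured in the proton's rest frame.
Total: 0.3720 + 41.10 ms.

τ = 41.5 ms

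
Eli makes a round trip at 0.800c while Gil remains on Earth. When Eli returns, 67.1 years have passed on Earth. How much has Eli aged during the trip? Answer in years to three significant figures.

γ = 1/√(1 − 0.800²) = 5/3 ≈ 1.667
Eli's clock measures proper time along the trip: τ = Δt/γ = 67.1/1.667 years.

τ = 40.3 years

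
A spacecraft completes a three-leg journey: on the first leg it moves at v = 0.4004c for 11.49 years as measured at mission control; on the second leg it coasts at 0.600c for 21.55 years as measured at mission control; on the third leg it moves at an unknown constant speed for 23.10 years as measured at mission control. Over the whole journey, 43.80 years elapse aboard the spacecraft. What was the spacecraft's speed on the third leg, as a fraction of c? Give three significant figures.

Leg 1: γ = 1/√(1 − 0.4004²) = 1/√0.8397 = 1.091; τ_1 = 11.49/1.091 = 10.53 years.
Leg 2: γ = 1/√(1 − 0.600²) = 5/4 = 1.250; τ_2 = 21.55/1.250 = 17.24 years.
Leg 3: speed unknown; τ_3 = 23.10/γ_3.
Total proper time: 10.53 + 17.24 + τ_3 = 43.80, so τ_3 = 43.80 − 27.77 = 16.03 years.
γ_3 = 23.10/16.03 = 1.441; β = √(1 − 1/γ²) = √0.5184.

β = 0.720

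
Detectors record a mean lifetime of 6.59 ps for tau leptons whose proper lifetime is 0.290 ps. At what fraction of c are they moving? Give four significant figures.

γ = Δt/τ₀ = 6.59/0.290 = 22.72
β = √(1 − 1/γ²) = √(1 − 0.001937) = √0.9981

v = 0.9990c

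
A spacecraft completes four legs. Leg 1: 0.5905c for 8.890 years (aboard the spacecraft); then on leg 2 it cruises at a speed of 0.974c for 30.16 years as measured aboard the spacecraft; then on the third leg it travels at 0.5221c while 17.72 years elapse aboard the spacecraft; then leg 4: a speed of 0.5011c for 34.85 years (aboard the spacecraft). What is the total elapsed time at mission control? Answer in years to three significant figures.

Δt = 205 years

Leg 1: γ = 1/√(1 − 0.5905²) = 1/√0.6513 = 1.239; Δt_1 = 1.239 × 8.890 = 11.02 years.
Leg 2: γ = 1/√(1 − 0.974²) = 1/√0.05132 = 4.414; Δt_2 = 4.414 × 30.16 = 133.1 years.
Leg 3: γ = 1/√(1 − 0.5221²) = 1/√0.7274 = 1.172; Δt_3 = 1.172 × 17.72 = 20.78 years.
Leg 4: γ = 1/√(1 − 0.5011²) = 1/√0.7489 = 1.156; Δt_4 = 1.156 × 34.85 = 40.27 years.
Total: 11.02 + 133.1 + 20.78 + 40.27 years.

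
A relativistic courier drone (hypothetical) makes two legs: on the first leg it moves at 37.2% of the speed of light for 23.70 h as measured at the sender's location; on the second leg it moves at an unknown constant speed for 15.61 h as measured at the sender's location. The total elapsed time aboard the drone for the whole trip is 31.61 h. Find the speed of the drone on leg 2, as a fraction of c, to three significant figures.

β = 0.788

Leg 1: β = 0.372; γ = 1/√(1 − 0.372²) = 1/√0.8616 = 1.077; τ_1 = 23.70/1.077 = 22.00 h.
Leg 2: speed unknown; τ_2 = 15.61/γ_2.
Total proper time: 22.00 + τ_2 = 31.61, so τ_2 = 31.61 − 22.00 = 9.611 h.
γ_2 = 15.61/9.611 = 1.624; β = √(1 − 1/γ²) = √0.6209.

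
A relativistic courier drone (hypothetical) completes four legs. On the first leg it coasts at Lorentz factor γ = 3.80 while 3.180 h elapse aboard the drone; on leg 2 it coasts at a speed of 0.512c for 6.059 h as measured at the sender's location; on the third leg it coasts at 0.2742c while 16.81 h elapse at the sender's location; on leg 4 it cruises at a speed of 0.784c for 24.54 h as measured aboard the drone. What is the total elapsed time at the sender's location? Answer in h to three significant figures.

Leg 1: γ = 3.80; Δt_1 = 3.800 × 3.180 = 12.08 h.
Leg 2: 6.059 h is already measured at the sender's location.
Leg 3: 16.81 h is already measured at the sender's location.
Leg 4: γ = 1/√(1 − 0.784²) = 1/√0.3853 = 1.611; Δt_4 = 1.611 × 24.54 = 39.53 h.
Total: 12.08 + 6.059 + 16.81 + 39.53 h.

Δt = 74.5 h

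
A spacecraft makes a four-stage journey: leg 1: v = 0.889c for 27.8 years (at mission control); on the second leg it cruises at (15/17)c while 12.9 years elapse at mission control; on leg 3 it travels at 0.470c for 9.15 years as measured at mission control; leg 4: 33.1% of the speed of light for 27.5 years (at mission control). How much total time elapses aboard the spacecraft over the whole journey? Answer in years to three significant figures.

τ = 52.8 years

Leg 1: γ = 1/√(1 − 0.889²) = 1/√0.2097 = 2.184; τ_1 = 27.8/2.184 = 12.73 years.
Leg 2: γ = 1/√(1 − (15/17)²) = 17/8 = 2.125; τ_2 = 12.9/2.125 = 6.071 years.
Leg 3: γ = 1/√(1 − 0.470²) = 1/√0.7791 = 1.133; τ_3 = 9.15/1.133 = 8.076 years.
Leg 4: β = 0.331; γ = 1/√(1 − 0.331²) = 1/√0.8904 = 1.060; τ_4 = 27.5/1.060 = 25.95 years.
Total: 12.73 + 6.071 + 8.076 + 25.95 years.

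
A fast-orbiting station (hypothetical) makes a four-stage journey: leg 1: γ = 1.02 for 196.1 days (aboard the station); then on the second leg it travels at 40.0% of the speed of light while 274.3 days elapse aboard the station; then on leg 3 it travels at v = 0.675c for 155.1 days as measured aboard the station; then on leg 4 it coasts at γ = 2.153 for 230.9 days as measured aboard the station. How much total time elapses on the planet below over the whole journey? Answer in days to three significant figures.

Δt = 1210 days

Leg 1: γ = 1.02; Δt_1 = 1.020 × 196.1 = 200.0 days.
Leg 2: β = 0.400; γ = 1/√(1 − 0.400²) = 1/√0.8400 = 1.091; Δt_2 = 1.091 × 274.3 = 299.3 days.
Leg 3: γ = 1/√(1 − 0.675²) = 1/√0.5444 = 1.355; Δt_3 = 1.355 × 155.1 = 210.2 days.
Leg 4: γ = 2.153; Δt_4 = 2.153 × 230.9 = 497.1 days.
Total: 200.0 + 299.3 + 210.2 + 497.1 days.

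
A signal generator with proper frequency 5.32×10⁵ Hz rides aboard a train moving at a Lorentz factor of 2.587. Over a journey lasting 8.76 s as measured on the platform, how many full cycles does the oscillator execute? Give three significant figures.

N = 1.80×10⁶

γ = 2.587
The oscillator's own cycle count is N = f × τ where τ is the proper time on the train. τ = Δt/γ = 8.76/2.587 = 3.386 s = 3.386×10⁰ s.
N = 5.32×10⁵ × 3.386×10⁰ = 1.801×10⁶.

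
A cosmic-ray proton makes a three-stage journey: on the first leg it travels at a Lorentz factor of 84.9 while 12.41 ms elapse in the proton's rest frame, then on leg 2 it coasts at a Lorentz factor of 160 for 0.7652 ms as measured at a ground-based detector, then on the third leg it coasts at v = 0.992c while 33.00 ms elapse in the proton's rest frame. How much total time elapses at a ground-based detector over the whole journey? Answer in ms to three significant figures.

Leg 1: γ = 84.9; Δt_1 = 84.90 × 12.41 = 1054 ms.
Leg 2: 0.7652 ms is already measured at a ground-based detector.
Leg 3: γ = 1/√(1 − 0.992²) = 1/√0.01594 = 7.922; Δt_3 = 7.922 × 33.00 = 261.4 ms.
Total: 1054 + 0.7652 + 261.4 ms.

Δt = 1320 ms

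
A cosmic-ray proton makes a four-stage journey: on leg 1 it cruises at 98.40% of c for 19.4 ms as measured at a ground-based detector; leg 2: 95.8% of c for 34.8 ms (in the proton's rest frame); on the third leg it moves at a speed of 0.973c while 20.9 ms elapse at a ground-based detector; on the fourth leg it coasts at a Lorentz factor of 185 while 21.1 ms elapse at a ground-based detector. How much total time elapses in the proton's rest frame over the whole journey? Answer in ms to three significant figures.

Leg 1: β = 0.9840; γ = 1/√(1 − 0.9840²) = 1/√0.03174 = 5.613; τ_1 = 19.4/5.613 = 3.456 ms.
Leg 2: 34.8 ms is already measured in the proton's rest frame.
Leg 3: γ = 1/√(1 − 0.973²) = 1/√0.05327 = 4.333; τ_3 = 20.9/4.333 = 4.824 ms.
Leg 4: γ = 185; τ_4 = 21.1/185.0 = 0.1141 ms.
Total: 3.456 + 34.80 + 4.824 + 0.1141 ms.

τ = 43.2 ms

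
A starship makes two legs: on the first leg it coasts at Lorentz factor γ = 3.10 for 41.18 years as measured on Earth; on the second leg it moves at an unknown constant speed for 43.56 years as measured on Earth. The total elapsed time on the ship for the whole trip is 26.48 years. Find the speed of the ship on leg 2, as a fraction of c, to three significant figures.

β = 0.953

Leg 1: γ = 3.10; τ_1 = 41.18/3.100 = 13.28 years.
Leg 2: speed unknown; τ_2 = 43.56/γ_2.
Total proper time: 13.28 + τ_2 = 26.48, so τ_2 = 26.48 − 13.28 = 13.20 years.
γ_2 = 43.56/13.20 = 3.301; β = √(1 − 1/γ²) = √0.9082.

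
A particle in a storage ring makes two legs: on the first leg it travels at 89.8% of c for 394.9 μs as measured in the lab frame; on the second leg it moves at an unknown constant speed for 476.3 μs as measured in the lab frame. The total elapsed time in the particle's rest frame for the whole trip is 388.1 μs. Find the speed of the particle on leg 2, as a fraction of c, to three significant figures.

Leg 1: β = 0.898; γ = 1/√(1 − 0.898²) = 1/√0.1936 = 2.273; τ_1 = 394.9/2.273 = 173.8 μs.
Leg 2: speed unknown; τ_2 = 476.3/γ_2.
Total proper time: 173.8 + τ_2 = 388.1, so τ_2 = 388.1 − 173.8 = 214.3 μs.
γ_2 = 476.3/214.3 = 2.222; β = √(1 − 1/γ²) = √0.7975.

β = 0.893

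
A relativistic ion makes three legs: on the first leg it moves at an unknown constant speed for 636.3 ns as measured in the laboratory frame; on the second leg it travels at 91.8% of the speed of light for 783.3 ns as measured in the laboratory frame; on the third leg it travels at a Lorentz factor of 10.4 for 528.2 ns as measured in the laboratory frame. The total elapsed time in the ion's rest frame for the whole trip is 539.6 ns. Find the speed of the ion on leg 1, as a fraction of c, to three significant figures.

Leg 1: speed unknown; τ_1 = 636.3/γ_1.
Leg 2: β = 0.918; γ = 1/√(1 − 0.918²) = 1/√0.1573 = 2.522; τ_2 = 783.3/2.522 = 310.6 ns.
Leg 3: γ = 10.4; τ_3 = 528.2/10.40 = 50.79 ns.
Total proper time: τ_1 + 310.6 + 50.79 = 539.6, so τ_1 = 539.6 − 361.4 = 178.2 ns.
γ_1 = 636.3/178.2 = 3.571; β = √(1 − 1/γ²) = √0.9216.

β = 0.960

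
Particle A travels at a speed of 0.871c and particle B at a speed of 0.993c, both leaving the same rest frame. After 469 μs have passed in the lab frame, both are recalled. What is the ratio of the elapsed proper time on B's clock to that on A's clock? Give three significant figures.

A: γ = 1/√(1 − 0.871²) = 1/√0.2414 = 2.035. B: γ = 1/√(1 − 0.993²) = 1/√0.01395 = 8.466.
τ_A/τ_B = γ_B/γ_A = 8.466/2.035 = 4.159, so τ_B/τ_A = 0.2404.

τ_B/τ_A = 0.240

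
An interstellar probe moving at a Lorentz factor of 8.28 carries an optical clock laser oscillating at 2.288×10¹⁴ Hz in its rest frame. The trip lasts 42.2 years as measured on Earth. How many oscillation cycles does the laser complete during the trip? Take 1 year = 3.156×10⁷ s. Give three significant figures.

γ = 8.28
The oscillator's own cycle count is N = f × τ where τ is the proper time aboard the probe. τ = Δt/γ = 42.2/8.280 = 5.097 years = 1.608×10⁸ s.
N = 2.288×10¹⁴ × 1.608×10⁸ = 3.680×10²².

N = 3.68×10²²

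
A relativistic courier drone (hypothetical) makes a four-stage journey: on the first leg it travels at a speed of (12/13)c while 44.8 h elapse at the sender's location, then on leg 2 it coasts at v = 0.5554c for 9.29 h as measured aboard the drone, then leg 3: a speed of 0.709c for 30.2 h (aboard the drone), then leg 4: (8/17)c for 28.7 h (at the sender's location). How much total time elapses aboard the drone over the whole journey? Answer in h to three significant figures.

τ = 82.0 h

Leg 1: γ = 1/√(1 − (12/13)²) = 13/5 = 2.600; τ_1 = 44.8/2.600 = 17.23 h.
Leg 2: 9.29 h is already measured aboard the drone.
Leg 3: 30.2 h is already measured aboard the drone.
Leg 4: γ = 1/√(1 − (8/17)²) = 17/15 ≈ 1.133; τ_4 = 28.7/1.133 = 25.32 h.
Total: 17.23 + 9.290 + 30.20 + 25.32 h.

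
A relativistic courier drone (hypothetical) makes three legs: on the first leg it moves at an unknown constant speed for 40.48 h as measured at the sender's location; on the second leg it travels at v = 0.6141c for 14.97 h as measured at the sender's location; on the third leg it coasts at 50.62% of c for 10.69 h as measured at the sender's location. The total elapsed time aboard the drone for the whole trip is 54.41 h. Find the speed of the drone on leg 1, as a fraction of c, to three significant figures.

β = 0.566

Leg 1: speed unknown; τ_1 = 40.48/γ_1.
Leg 2: γ = 1/√(1 − 0.6141²) = 1/√0.6229 = 1.267; τ_2 = 14.97/1.267 = 11.81 h.
Leg 3: β = 0.5062; γ = 1/√(1 − 0.5062²) = 1/√0.7438 = 1.160; τ_3 = 10.69/1.160 = 9.219 h.
Total proper time: τ_1 + 11.81 + 9.219 = 54.41, so τ_1 = 54.41 − 21.03 = 33.38 h.
γ_1 = 40.48/33.38 = 1.213; β = √(1 − 1/γ²) = √0.3202.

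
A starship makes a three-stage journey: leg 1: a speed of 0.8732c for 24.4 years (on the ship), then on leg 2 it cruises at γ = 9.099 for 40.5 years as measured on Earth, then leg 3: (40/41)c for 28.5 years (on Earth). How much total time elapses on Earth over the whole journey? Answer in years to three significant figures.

Leg 1: γ = 1/√(1 − 0.8732²) = 1/√0.2375 = 2.052; Δt_1 = 2.052 × 24.4 = 50.07 years.
Leg 2: 40.5 years is already measured on Earth.
Leg 3: 28.5 years is already measured on Earth.
Total: 50.07 + 40.50 + 28.50 years.

Δt = 119 years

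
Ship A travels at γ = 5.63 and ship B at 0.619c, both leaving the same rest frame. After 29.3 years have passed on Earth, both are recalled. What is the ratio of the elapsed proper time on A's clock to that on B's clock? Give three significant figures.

A: γ = 5.63. B: γ = 1/√(1 − 0.619²) = 1/√0.6168 = 1.273.
τ_A/τ_B = γ_B/γ_A = 1.273/5.630 = 0.2262, so τ_A/τ_B = 0.2262.

τ_A/τ_B = 0.226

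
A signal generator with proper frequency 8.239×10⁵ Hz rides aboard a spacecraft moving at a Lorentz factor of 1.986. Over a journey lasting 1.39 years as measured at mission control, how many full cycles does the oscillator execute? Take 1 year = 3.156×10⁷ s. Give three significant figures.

γ = 1.986
The oscillator's own cycle count is N = f × τ where τ is the proper time aboard the spacecraft. τ = Δt/γ = 1.39/1.986 = 0.6999 years = 2.209×10⁷ s.
N = 8.239×10⁵ × 2.209×10⁷ = 1.820×10¹³.

N = 1.82×10¹³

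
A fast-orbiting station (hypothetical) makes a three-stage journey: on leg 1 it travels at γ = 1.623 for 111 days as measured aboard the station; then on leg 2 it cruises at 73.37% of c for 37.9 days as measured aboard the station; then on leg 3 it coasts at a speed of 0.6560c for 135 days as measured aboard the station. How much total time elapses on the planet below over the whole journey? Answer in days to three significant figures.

Δt = 415 days

Leg 1: γ = 1.623; Δt_1 = 1.623 × 111 = 180.2 days.
Leg 2: β = 0.7337; γ = 1/√(1 − 0.7337²) = 1/√0.4617 = 1.472; Δt_2 = 1.472 × 37.9 = 55.78 days.
Leg 3: γ = 1/√(1 − 0.6560²) = 1/√0.5697 = 1.325; Δt_3 = 1.325 × 135 = 178.9 days.
Total: 180.2 + 55.78 + 178.9 days.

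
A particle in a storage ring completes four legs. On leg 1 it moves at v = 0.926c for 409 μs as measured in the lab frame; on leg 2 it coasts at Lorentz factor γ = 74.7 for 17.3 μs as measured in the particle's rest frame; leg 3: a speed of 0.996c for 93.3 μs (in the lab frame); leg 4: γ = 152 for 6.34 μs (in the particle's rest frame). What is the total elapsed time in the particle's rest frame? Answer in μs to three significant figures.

τ = 186 μs

Leg 1: γ = 1/√(1 − 0.926²) = 1/√0.1425 = 2.649; τ_1 = 409/2.649 = 154.4 μs.
Leg 2: 17.3 μs is already measured in the particle's rest frame.
Leg 3: γ = 1/√(1 − 0.996²) = 1/√0.007984 = 11.19; τ_3 = 93.3/11.19 = 8.337 μs.
Leg 4: 6.34 μs is already measured in the particle's rest frame.
Total: 154.4 + 17.30 + 8.337 + 6.340 μs.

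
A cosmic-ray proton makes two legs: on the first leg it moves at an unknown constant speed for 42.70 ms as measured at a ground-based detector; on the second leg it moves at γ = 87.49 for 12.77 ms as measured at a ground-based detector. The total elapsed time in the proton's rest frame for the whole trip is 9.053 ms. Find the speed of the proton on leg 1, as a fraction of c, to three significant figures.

β = 0.978

Leg 1: speed unknown; τ_1 = 42.70/γ_1.
Leg 2: γ = 87.49; τ_2 = 12.77/87.49 = 0.1460 ms.
Total proper time: τ_1 + 0.1460 = 9.053, so τ_1 = 9.053 − 0.1460 = 8.907 ms.
γ_1 = 42.70/8.907 = 4.794; β = √(1 − 1/γ²) = √0.9565.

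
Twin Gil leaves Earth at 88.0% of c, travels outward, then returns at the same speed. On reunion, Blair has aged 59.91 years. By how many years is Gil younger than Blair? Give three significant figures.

β = 0.880; γ = 1/√(1 − 0.880²) = 1/√0.2256 = 2.105
Gil's elapsed proper time: τ = 59.91/2.105 = 28.46 years.
Age gap = Δt − τ = 59.91 − 28.46 years.

Δt − τ = 31.5 years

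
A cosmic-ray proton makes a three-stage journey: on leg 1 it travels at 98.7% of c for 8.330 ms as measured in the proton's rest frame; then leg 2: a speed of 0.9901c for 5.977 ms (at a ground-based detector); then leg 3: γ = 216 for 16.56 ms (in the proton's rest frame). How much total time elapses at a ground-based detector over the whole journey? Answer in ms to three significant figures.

Δt = 3630 ms

Leg 1: β = 0.987; γ = 1/√(1 − 0.987²) = 1/√0.02583 = 6.222; Δt_1 = 6.222 × 8.330 = 51.83 ms.
Leg 2: 5.977 ms is already measured at a ground-based detector.
Leg 3: γ = 216; Δt_3 = 216.0 × 16.56 = 3577 ms.
Total: 51.83 + 5.977 + 3577 ms.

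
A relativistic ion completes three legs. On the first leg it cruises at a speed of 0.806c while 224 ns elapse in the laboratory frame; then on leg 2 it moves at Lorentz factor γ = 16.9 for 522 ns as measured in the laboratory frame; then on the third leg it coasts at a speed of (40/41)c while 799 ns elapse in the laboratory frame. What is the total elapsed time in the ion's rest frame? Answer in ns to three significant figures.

Leg 1: γ = 1/√(1 − 0.806²) = 1/√0.3504 = 1.689; τ_1 = 224/1.689 = 132.6 ns.
Leg 2: γ = 16.9; τ_2 = 522/16.90 = 30.89 ns.
Leg 3: γ = 1/√(1 − (40/41)²) = 41/9 ≈ 4.556; τ_3 = 799/4.556 = 175.4 ns.
Total: 132.6 + 30.89 + 175.4 ns.

τ = 339 ns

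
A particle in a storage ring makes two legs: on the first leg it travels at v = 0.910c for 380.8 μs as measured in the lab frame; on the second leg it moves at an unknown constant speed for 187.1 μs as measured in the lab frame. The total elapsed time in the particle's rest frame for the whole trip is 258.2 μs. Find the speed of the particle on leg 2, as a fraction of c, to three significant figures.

Leg 1: γ = 1/√(1 − 0.910²) = 1/√0.1719 = 2.412; τ_1 = 380.8/2.412 = 157.9 μs.
Leg 2: speed unknown; τ_2 = 187.1/γ_2.
Total proper time: 157.9 + τ_2 = 258.2, so τ_2 = 258.2 − 157.9 = 100.3 μs.
γ_2 = 187.1/100.3 = 1.865; β = √(1 − 1/γ²) = √0.7125.

β = 0.844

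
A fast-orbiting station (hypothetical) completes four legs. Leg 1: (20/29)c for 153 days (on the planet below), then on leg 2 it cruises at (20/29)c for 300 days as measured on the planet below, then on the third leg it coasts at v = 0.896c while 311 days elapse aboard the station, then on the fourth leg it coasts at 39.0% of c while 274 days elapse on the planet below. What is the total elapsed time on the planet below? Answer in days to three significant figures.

Leg 1: 153 days is already measured on the planet below.
Leg 2: 300 days is already measured on the planet below.
Leg 3: γ = 1/√(1 − 0.896²) = 1/√0.1972 = 2.252; Δt_3 = 2.252 × 311 = 700.4 days.
Leg 4: 274 days is already measured on the planet below.
Total: 153.0 + 300.0 + 700.4 + 274.0 days.

Δt = 1430 days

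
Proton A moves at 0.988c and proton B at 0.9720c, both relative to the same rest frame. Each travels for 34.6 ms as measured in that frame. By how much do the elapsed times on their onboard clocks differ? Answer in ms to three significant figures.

|τ_A − τ_B| = 2.79 ms

A: γ = 1/√(1 − 0.988²) = 1/√0.02386 = 6.474; τ_A = 34.6/6.474 = 5.344 ms.
B: γ = 1/√(1 − 0.9720²) = 1/√0.05522 = 4.256; τ_B = 34.6/4.256 = 8.130 ms.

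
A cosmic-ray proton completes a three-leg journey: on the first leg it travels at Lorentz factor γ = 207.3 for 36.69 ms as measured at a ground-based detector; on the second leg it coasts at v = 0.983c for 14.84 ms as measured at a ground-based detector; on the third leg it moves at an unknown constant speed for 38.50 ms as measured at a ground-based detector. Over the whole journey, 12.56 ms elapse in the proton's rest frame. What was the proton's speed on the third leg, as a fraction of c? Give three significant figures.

Leg 1: γ = 207.3; τ_1 = 36.69/207.3 = 0.1770 ms.
Leg 2: γ = 1/√(1 − 0.983²) = 1/√0.03371 = 5.446; τ_2 = 14.84/5.446 = 2.725 ms.
Leg 3: speed unknown; τ_3 = 38.50/γ_3.
Total proper time: 0.1770 + 2.725 + τ_3 = 12.56, so τ_3 = 12.56 − 2.902 = 9.658 ms.
γ_3 = 38.50/9.658 = 3.986; β = √(1 − 1/γ²) = √0.9371.

β = 0.968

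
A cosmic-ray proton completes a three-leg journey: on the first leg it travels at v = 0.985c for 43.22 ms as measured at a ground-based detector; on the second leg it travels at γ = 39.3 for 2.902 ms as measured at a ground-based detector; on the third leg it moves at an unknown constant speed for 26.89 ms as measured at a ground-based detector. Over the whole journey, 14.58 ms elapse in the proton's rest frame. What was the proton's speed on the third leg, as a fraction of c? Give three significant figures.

β = 0.965

Leg 1: γ = 1/√(1 − 0.985²) = 1/√0.02977 = 5.795; τ_1 = 43.22/5.795 = 7.458 ms.
Leg 2: γ = 39.3; τ_2 = 2.902/39.30 = 0.07384 ms.
Leg 3: speed unknown; τ_3 = 26.89/γ_3.
Total proper time: 7.458 + 0.07384 + τ_3 = 14.58, so τ_3 = 14.58 − 7.532 = 7.048 ms.
γ_3 = 26.89/7.048 = 3.815; β = √(1 − 1/γ²) = √0.9313.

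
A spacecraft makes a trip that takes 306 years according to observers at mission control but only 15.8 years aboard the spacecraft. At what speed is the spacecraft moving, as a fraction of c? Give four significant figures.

The proper time is measured aboard the spacecraft (both events occur at the spacecraft's location); Δt is measured at mission control. γ = Δt/τ = 306/15.8 = 19.37.
β = √(1 − 1/γ²) = √(1 − 0.002666) = √0.9973

v = 0.9987c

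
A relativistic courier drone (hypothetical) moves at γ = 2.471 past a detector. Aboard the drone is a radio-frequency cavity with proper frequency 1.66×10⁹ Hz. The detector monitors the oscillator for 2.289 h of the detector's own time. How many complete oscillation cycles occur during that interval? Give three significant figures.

N = 5.54×10¹²

γ = 2.471
During 2.289 h of lab time, the oscillator's proper time advances by τ = Δt/γ = 2.289/2.471 = 0.9263 h = 3.335×10³ s.
N = f × τ = 1.66×10⁹ × 3.335×10³ = 5.536×10¹².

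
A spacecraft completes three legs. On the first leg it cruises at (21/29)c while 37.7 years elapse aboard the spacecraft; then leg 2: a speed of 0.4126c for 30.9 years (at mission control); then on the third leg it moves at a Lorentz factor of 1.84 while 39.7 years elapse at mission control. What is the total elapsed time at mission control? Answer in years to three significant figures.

Δt = 125 years

Leg 1: γ = 1/√(1 − (21/29)²) = 29/20 = 1.450; Δt_1 = 1.450 × 37.7 = 54.67 years.
Leg 2: 30.9 years is already measured at mission control.
Leg 3: 39.7 years is already measured at mission control.
Total: 54.67 + 30.90 + 39.70 years.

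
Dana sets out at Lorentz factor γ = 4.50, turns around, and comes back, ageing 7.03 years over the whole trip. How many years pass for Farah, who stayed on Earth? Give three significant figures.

Δt = 31.6 years

γ = 4.50
Earth-frame duration is the dilated interval: Δt = γτ = 4.500 × 7.03 years.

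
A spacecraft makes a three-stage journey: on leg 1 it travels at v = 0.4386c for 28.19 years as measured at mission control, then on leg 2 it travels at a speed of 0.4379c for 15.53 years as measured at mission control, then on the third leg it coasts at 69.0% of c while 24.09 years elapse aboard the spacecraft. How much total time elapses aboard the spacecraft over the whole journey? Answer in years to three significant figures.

Leg 1: γ = 1/√(1 − 0.4386²) = 1/√0.8076 = 1.113; τ_1 = 28.19/1.113 = 25.33 years.
Leg 2: γ = 1/√(1 − 0.4379²) = 1/√0.8082 = 1.112; τ_2 = 15.53/1.112 = 13.96 years.
Leg 3: 24.09 years is already measured aboard the spacecraft.
Total: 25.33 + 13.96 + 24.09 years.

τ = 63.4 years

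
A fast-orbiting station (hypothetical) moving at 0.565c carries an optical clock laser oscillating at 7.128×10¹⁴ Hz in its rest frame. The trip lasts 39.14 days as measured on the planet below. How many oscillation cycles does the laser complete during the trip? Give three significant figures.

N = 1.99×10²¹

γ = 1/√(1 − 0.565²) = 1/√0.6808 = 1.212
The oscillator's own cycle count is N = f × τ where τ is the proper time aboard the station. τ = Δt/γ = 39.14/1.212 = 32.29 days = 2.790×10⁶ s.
N = 7.128×10¹⁴ × 2.790×10⁶ = 1.989×10²¹.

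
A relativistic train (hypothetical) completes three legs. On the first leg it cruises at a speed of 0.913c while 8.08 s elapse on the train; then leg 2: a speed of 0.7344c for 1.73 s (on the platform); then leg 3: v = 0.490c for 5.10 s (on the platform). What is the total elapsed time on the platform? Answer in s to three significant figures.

Δt = 26.6 s

Leg 1: γ = 1/√(1 − 0.913²) = 1/√0.1664 = 2.451; Δt_1 = 2.451 × 8.08 = 19.81 s.
Leg 2: 1.73 s is already measured on the platform.
Leg 3: 5.10 s is already measured on the platform.
Total: 19.81 + 1.730 + 5.100 s.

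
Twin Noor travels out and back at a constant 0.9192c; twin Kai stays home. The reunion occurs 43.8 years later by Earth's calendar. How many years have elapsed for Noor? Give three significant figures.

γ = 1/√(1 − 0.9192²) = 1/√0.1551 = 2.539
Noor's clock measures proper time along the trip: τ = Δt/γ = 43.8/2.539 years.

τ = 17.2 years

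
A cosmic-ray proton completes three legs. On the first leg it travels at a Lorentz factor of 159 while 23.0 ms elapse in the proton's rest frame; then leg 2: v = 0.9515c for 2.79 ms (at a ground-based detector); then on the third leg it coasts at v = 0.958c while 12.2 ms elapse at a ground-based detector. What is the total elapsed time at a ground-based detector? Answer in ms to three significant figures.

Δt = 3670 ms

Leg 1: γ = 159; Δt_1 = 159.0 × 23.0 = 3657 ms.
Leg 2: 2.79 ms is already measured at a ground-based detector.
Leg 3: 12.2 ms is already measured at a ground-based detector.
Total: 3657 + 2.790 + 12.20 ms.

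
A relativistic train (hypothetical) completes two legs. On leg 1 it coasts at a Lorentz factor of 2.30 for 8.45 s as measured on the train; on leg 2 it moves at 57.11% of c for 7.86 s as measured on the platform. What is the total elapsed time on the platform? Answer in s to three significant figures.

Leg 1: γ = 2.30; Δt_1 = 2.300 × 8.45 = 19.43 s.
Leg 2: 7.86 s is already measured on the platform.
Total: 19.43 + 7.860 s.

Δt = 27.3 s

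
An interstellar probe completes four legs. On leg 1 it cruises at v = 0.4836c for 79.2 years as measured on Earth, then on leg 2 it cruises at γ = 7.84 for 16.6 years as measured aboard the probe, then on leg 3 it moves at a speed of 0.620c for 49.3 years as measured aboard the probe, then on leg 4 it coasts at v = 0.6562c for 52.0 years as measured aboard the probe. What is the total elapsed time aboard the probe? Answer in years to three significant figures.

τ = 187 years

Leg 1: γ = 1/√(1 − 0.4836²) = 1/√0.7661 = 1.142; τ_1 = 79.2/1.142 = 69.32 years.
Leg 2: 16.6 years is already measured aboard the probe.
Leg 3: 49.3 years is already measured aboard the probe.
Leg 4: 52.0 years is already measured aboard the probe.
Total: 69.32 + 16.60 + 49.30 + 52.00 years.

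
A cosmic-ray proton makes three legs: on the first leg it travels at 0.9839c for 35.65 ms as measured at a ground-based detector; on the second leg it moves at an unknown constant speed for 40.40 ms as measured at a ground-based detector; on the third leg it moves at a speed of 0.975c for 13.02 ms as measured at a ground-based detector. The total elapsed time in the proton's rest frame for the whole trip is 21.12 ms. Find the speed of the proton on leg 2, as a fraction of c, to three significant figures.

β = 0.956

Leg 1: γ = 1/√(1 − 0.9839²) = 1/√0.03194 = 5.595; τ_1 = 35.65/5.595 = 6.371 ms.
Leg 2: speed unknown; τ_2 = 40.40/γ_2.
Leg 3: γ = 1/√(1 − 0.975²) = 1/√0.04938 = 4.500; τ_3 = 13.02/4.500 = 2.893 ms.
Total proper time: 6.371 + τ_2 + 2.893 = 21.12, so τ_2 = 21.12 − 9.264 = 11.86 ms.
γ_2 = 40.40/11.86 = 3.408; β = √(1 − 1/γ²) = √0.9139.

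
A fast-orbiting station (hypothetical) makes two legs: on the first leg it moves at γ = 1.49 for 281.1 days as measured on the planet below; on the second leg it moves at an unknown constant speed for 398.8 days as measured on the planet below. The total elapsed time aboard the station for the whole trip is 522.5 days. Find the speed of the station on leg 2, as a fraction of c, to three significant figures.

β = 0.547

Leg 1: γ = 1.49; τ_1 = 281.1/1.490 = 188.7 days.
Leg 2: speed unknown; τ_2 = 398.8/γ_2.
Total proper time: 188.7 + τ_2 = 522.5, so τ_2 = 522.5 − 188.7 = 333.8 days.
γ_2 = 398.8/333.8 = 1.195; β = √(1 − 1/γ²) = √0.2992.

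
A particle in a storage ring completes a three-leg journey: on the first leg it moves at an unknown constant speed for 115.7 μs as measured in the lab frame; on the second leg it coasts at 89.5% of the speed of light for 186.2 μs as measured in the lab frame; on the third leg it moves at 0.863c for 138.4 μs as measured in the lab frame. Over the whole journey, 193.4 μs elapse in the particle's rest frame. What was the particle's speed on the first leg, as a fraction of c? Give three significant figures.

β = 0.937

Leg 1: speed unknown; τ_1 = 115.7/γ_1.
Leg 2: β = 0.895; γ = 1/√(1 − 0.895²) = 1/√0.1990 = 2.242; τ_2 = 186.2/2.242 = 83.06 μs.
Leg 3: γ = 1/√(1 − 0.863²) = 1/√0.2552 = 1.979; τ_3 = 138.4/1.979 = 69.92 μs.
Total proper time: τ_1 + 83.06 + 69.92 = 193.4, so τ_1 = 193.4 − 153.0 = 40.42 μs.
γ_1 = 115.7/40.42 = 2.862; β = √(1 − 1/γ²) = √0.8779.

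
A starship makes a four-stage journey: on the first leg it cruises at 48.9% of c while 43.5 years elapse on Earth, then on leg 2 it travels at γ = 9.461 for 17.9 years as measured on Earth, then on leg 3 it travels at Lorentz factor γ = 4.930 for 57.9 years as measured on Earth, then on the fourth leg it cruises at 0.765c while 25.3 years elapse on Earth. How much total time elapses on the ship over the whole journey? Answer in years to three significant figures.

Leg 1: β = 0.489; γ = 1/√(1 − 0.489²) = 1/√0.7609 = 1.146; τ_1 = 43.5/1.146 = 37.94 years.
Leg 2: γ = 9.461; τ_2 = 17.9/9.461 = 1.892 years.
Leg 3: γ = 4.930; τ_3 = 57.9/4.930 = 11.74 years.
Leg 4: γ = 1/√(1 − 0.765²) = 1/√0.4148 = 1.553; τ_4 = 25.3/1.553 = 16.29 years.
Total: 37.94 + 1.892 + 11.74 + 16.29 years.

τ = 67.9 years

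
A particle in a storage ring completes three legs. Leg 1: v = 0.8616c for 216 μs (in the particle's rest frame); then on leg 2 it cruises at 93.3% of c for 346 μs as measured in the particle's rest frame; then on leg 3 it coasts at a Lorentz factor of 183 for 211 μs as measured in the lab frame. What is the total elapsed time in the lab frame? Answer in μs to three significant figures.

Δt = 1600 μs

Leg 1: γ = 1/√(1 − 0.8616²) = 1/√0.2576 = 1.970; Δt_1 = 1.970 × 216 = 425.5 μs.
Leg 2: β = 0.933; γ = 1/√(1 − 0.933²) = 1/√0.1295 = 2.779; Δt_2 = 2.779 × 346 = 961.4 μs.
Leg 3: 211 μs is already measured in the lab frame.
Total: 425.5 + 961.4 + 211.0 μs.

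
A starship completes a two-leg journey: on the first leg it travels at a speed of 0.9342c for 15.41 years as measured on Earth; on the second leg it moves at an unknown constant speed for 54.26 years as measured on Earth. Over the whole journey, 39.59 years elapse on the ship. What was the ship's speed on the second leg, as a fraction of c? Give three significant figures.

Leg 1: γ = 1/√(1 − 0.9342²) = 1/√0.1273 = 2.803; τ_1 = 15.41/2.803 = 5.498 years.
Leg 2: speed unknown; τ_2 = 54.26/γ_2.
Total proper time: 5.498 + τ_2 = 39.59, so τ_2 = 39.59 − 5.498 = 34.09 years.
γ_2 = 54.26/34.09 = 1.592; β = √(1 − 1/γ²) = √0.6052.

β = 0.778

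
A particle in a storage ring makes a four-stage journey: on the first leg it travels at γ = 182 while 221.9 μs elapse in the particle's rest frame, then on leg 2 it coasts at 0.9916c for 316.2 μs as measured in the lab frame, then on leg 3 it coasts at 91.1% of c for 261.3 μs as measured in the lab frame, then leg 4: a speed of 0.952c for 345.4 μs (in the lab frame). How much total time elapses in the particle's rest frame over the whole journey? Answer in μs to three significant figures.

τ = 476 μs

Leg 1: 221.9 μs is already measured in the particle's rest frame.
Leg 2: γ = 1/√(1 − 0.9916²) = 1/√0.01673 = 7.731; τ_2 = 316.2/7.731 = 40.90 μs.
Leg 3: β = 0.911; γ = 1/√(1 − 0.911²) = 1/√0.1701 = 2.425; τ_3 = 261.3/2.425 = 107.8 μs.
Leg 4: γ = 1/√(1 − 0.952²) = 1/√0.09370 = 3.267; τ_4 = 345.4/3.267 = 105.7 μs.
Total: 221.9 + 40.90 + 107.8 + 105.7 μs.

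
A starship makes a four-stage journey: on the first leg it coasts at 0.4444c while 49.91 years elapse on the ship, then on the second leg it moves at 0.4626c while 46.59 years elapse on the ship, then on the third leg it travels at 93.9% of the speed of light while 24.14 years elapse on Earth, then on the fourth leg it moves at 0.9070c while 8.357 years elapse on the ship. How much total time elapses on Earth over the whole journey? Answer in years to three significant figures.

Δt = 152 years

Leg 1: γ = 1/√(1 − 0.4444²) = 1/√0.8025 = 1.116; Δt_1 = 1.116 × 49.91 = 55.71 years.
Leg 2: γ = 1/√(1 − 0.4626²) = 1/√0.7860 = 1.128; Δt_2 = 1.128 × 46.59 = 52.55 years.
Leg 3: 24.14 years is already measured on Earth.
Leg 4: γ = 1/√(1 − 0.9070²) = 1/√0.1774 = 2.375; Δt_4 = 2.375 × 8.357 = 19.84 years.
Total: 55.71 + 52.55 + 24.14 + 19.84 years.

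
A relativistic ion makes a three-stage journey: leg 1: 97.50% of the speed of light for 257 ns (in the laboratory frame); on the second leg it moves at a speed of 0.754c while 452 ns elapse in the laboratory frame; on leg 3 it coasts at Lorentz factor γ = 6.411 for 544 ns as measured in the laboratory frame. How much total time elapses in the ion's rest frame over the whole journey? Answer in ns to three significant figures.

Leg 1: β = 0.9750; γ = 1/√(1 − 0.9750²) = 1/√0.04938 = 4.500; τ_1 = 257/4.500 = 57.11 ns.
Leg 2: γ = 1/√(1 − 0.754²) = 1/√0.4315 = 1.522; τ_2 = 452/1.522 = 296.9 ns.
Leg 3: γ = 6.411; τ_3 = 544/6.411 = 84.85 ns.
Total: 57.11 + 296.9 + 84.85 ns.

τ = 439 ns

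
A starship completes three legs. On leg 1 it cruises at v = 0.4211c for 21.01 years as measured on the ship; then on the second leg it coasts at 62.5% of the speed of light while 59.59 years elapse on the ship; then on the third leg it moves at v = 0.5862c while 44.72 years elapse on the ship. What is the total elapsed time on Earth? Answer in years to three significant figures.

Leg 1: γ = 1/√(1 − 0.4211²) = 1/√0.8227 = 1.103; Δt_1 = 1.103 × 21.01 = 23.16 years.
Leg 2: β = 0.625; γ = 1/√(1 − 0.625²) = 1/√0.6094 = 1.281; Δt_2 = 1.281 × 59.59 = 76.34 years.
Leg 3: γ = 1/√(1 − 0.5862²) = 1/√0.6564 = 1.234; Δt_3 = 1.234 × 44.72 = 55.20 years.
Total: 23.16 + 76.34 + 55.20 years.

Δt = 155 years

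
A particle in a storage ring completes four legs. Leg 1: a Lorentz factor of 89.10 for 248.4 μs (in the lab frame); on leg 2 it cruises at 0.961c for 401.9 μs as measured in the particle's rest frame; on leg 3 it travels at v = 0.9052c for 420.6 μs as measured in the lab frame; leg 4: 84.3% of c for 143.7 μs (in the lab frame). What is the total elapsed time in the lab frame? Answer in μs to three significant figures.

Leg 1: 248.4 μs is already measured in the lab frame.
Leg 2: γ = 1/√(1 − 0.961²) = 1/√0.07648 = 3.616; Δt_2 = 3.616 × 401.9 = 1453 μs.
Leg 3: 420.6 μs is already measured in the lab frame.
Leg 4: 143.7 μs is already measured in the lab frame.
Total: 248.4 + 1453 + 420.6 + 143.7 μs.

Δt = 2270 μs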